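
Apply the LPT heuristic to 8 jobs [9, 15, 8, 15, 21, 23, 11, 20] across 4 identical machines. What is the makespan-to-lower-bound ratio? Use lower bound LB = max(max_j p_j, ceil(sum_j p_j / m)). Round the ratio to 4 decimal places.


LPT order: [23, 21, 20, 15, 15, 11, 9, 8]
Machine loads after assignment: [31, 30, 31, 30]
LPT makespan = 31
Lower bound = max(max_job, ceil(total/4)) = max(23, 31) = 31
Ratio = 31 / 31 = 1.0

1.0


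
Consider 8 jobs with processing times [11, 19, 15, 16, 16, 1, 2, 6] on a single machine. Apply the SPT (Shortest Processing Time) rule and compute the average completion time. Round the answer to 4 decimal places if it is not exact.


Sort jobs by processing time (SPT order): [1, 2, 6, 11, 15, 16, 16, 19]
Compute completion times sequentially:
  Job 1: processing = 1, completes at 1
  Job 2: processing = 2, completes at 3
  Job 3: processing = 6, completes at 9
  Job 4: processing = 11, completes at 20
  Job 5: processing = 15, completes at 35
  Job 6: processing = 16, completes at 51
  Job 7: processing = 16, completes at 67
  Job 8: processing = 19, completes at 86
Sum of completion times = 272
Average completion time = 272/8 = 34.0

34.0


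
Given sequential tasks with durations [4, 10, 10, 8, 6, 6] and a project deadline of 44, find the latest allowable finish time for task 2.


LF(activity 2) = deadline - sum of successor durations
Successors: activities 3 through 6 with durations [10, 8, 6, 6]
Sum of successor durations = 30
LF = 44 - 30 = 14

14


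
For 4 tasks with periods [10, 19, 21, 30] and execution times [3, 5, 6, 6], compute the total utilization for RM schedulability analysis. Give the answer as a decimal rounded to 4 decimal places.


Compute individual utilizations (exact fractions):
  Task 1: C/T = 3/10 (approx. 0.3)
  Task 2: C/T = 5/19 (approx. 0.2632)
  Task 3: C/T = 6/21 = 2/7 (approx. 0.2857)
  Task 4: C/T = 6/30 = 1/5 (approx. 0.2)
Total utilization U = 3/10 + 5/19 + 2/7 + 1/5 = 279/266
Rounded to 4 decimal places: U = 1.0489
RM (Liu & Layland) bound for 4 tasks = 0.756828; compare with U = 279/266 (approx. 1.048872)
U > 1, so the task set is not schedulable (processor overloaded).

1.0489


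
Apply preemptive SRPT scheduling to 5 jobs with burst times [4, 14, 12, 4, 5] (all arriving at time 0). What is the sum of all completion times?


Since all jobs arrive at t=0, SRPT equals SPT ordering.
SPT order: [4, 4, 5, 12, 14]
Completion times:
  Job 1: p=4, C=4
  Job 2: p=4, C=8
  Job 3: p=5, C=13
  Job 4: p=12, C=25
  Job 5: p=14, C=39
Total completion time = 4 + 8 + 13 + 25 + 39 = 89

89


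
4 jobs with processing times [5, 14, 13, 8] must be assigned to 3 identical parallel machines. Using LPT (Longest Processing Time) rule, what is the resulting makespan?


Sort jobs in decreasing order (LPT): [14, 13, 8, 5]
Assign each job to the least loaded machine:
  Machine 1: jobs [14], load = 14
  Machine 2: jobs [13], load = 13
  Machine 3: jobs [8, 5], load = 13
Makespan = max load = 14

14


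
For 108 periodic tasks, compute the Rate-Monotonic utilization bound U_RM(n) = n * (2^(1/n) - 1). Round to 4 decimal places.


Compute 2^(1/108) = 1.0064386691
Subtract 1: 1.0064386691 - 1 = 0.0064386691
Multiply by n: 108 * 0.0064386691 = 0.6953762628
Round to 4 dp: 0.6954

0.6954


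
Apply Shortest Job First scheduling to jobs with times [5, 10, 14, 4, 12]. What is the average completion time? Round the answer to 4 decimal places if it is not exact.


SJF order (ascending): [4, 5, 10, 12, 14]
Completion times:
  Job 1: burst=4, C=4
  Job 2: burst=5, C=9
  Job 3: burst=10, C=19
  Job 4: burst=12, C=31
  Job 5: burst=14, C=45
Average completion = 108/5 = 21.6

21.6


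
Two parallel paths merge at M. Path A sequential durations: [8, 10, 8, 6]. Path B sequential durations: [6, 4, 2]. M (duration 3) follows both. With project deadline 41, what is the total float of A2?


Forward pass: ES(A2) = sum of predecessors on chain A = 8
EF = ES + duration = 8 + 10 = 18
Backward pass: LF(M) = deadline = 41; LS(M) = 41 - 3 = 38
LF(A2) = LS(M) - sum(successors on chain A) = 38 - 14 = 24
LS = LF - duration = 24 - 10 = 14
Total float = LS - ES = 14 - 8 = 6

6


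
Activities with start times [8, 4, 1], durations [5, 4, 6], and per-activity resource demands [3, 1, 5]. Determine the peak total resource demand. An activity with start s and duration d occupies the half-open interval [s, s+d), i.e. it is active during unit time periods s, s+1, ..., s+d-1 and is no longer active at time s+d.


Each activity i is active on [start_i, start_i + duration_i).
Compute total resource usage per time slot:
  t=0: active resources = [], total = 0
  t=1: active resources = [5], total = 5
  t=2: active resources = [5], total = 5
  t=3: active resources = [5], total = 5
  t=4: active resources = [1, 5], total = 6
  t=5: active resources = [1, 5], total = 6
  t=6: active resources = [1, 5], total = 6
  t=7: active resources = [1], total = 1
  t=8: active resources = [3], total = 3
  t=9: active resources = [3], total = 3
  t=10: active resources = [3], total = 3
  t=11: active resources = [3], total = 3
  t=12: active resources = [3], total = 3
Peak resource demand = 6

6


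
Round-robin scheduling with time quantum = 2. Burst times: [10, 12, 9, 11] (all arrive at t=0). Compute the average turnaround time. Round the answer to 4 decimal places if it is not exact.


Time quantum = 2
Execution trace:
  J1 runs 2 units, time = 2
  J2 runs 2 units, time = 4
  J3 runs 2 units, time = 6
  J4 runs 2 units, time = 8
  J1 runs 2 units, time = 10
  J2 runs 2 units, time = 12
  J3 runs 2 units, time = 14
  J4 runs 2 units, time = 16
  J1 runs 2 units, time = 18
  J2 runs 2 units, time = 20
  J3 runs 2 units, time = 22
  J4 runs 2 units, time = 24
  J1 runs 2 units, time = 26
  J2 runs 2 units, time = 28
  J3 runs 2 units, time = 30
  J4 runs 2 units, time = 32
  J1 runs 2 units, time = 34
  J2 runs 2 units, time = 36
  J3 runs 1 units, time = 37
  J4 runs 2 units, time = 39
  J2 runs 2 units, time = 41
  J4 runs 1 units, time = 42
Finish times: [34, 41, 37, 42]
Average turnaround = 154/4 = 38.5

38.5


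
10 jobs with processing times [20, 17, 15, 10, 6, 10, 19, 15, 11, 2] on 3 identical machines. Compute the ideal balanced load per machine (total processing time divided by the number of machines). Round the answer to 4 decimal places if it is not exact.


Total processing time = 20 + 17 + 15 + 10 + 6 + 10 + 19 + 15 + 11 + 2 = 125
Number of machines = 3
Ideal balanced load = 125 / 3 = 41.6667

41.6667


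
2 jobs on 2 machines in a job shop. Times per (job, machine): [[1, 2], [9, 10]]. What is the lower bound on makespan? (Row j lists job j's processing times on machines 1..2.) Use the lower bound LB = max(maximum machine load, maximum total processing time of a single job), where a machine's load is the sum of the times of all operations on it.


Machine loads:
  Machine 1: 1 + 9 = 10
  Machine 2: 2 + 10 = 12
Max machine load = 12
Job totals:
  Job 1: 3
  Job 2: 19
Max job total = 19
Lower bound = max(12, 19) = 19

19


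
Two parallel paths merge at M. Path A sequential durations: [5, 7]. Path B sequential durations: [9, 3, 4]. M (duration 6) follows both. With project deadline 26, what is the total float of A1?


Forward pass: ES(A1) = sum of predecessors on chain A = 0
EF = ES + duration = 0 + 5 = 5
Backward pass: LF(M) = deadline = 26; LS(M) = 26 - 6 = 20
LF(A1) = LS(M) - sum(successors on chain A) = 20 - 7 = 13
LS = LF - duration = 13 - 5 = 8
Total float = LS - ES = 8 - 0 = 8

8


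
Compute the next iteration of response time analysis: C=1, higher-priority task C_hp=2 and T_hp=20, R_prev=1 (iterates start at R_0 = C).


R_next = C + ceil(R_prev / T_hp) * C_hp
ceil(1 / 20) = ceil(0.05) = 1
Interference = 1 * 2 = 2
R_next = 1 + 2 = 3

3


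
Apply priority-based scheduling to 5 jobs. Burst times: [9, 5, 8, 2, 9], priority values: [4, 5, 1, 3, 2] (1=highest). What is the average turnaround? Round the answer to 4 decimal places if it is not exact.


Sort by priority (ascending = highest first):
Order: [(1, 8), (2, 9), (3, 2), (4, 9), (5, 5)]
Completion times:
  Priority 1, burst=8, C=8
  Priority 2, burst=9, C=17
  Priority 3, burst=2, C=19
  Priority 4, burst=9, C=28
  Priority 5, burst=5, C=33
Average turnaround = 105/5 = 21.0

21.0


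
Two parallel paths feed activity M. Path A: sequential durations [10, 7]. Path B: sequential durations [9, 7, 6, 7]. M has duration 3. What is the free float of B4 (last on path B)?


ES(B4) = sum of predecessors on chain B = 22
EF(B4) = ES + duration = 22 + 7 = 29
Successor of B4 is M. ES(M) = max(sum(A), sum(B)) = max(17, 29) = 29
Free float = ES(successor) - EF(current) = 29 - 29 = 0

0


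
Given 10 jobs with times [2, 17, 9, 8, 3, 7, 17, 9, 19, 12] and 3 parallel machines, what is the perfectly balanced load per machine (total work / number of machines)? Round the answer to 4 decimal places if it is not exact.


Total processing time = 2 + 17 + 9 + 8 + 3 + 7 + 17 + 9 + 19 + 12 = 103
Number of machines = 3
Ideal balanced load = 103 / 3 = 34.3333

34.3333


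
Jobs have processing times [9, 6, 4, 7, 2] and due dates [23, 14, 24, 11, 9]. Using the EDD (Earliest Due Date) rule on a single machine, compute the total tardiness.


Sort by due date (EDD order): [(2, 9), (7, 11), (6, 14), (9, 23), (4, 24)]
Compute completion times and tardiness:
  Job 1: p=2, d=9, C=2, tardiness=max(0,2-9)=0
  Job 2: p=7, d=11, C=9, tardiness=max(0,9-11)=0
  Job 3: p=6, d=14, C=15, tardiness=max(0,15-14)=1
  Job 4: p=9, d=23, C=24, tardiness=max(0,24-23)=1
  Job 5: p=4, d=24, C=28, tardiness=max(0,28-24)=4
Total tardiness = 6

6


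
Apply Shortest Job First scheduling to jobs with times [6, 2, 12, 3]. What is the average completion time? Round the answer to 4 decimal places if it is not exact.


SJF order (ascending): [2, 3, 6, 12]
Completion times:
  Job 1: burst=2, C=2
  Job 2: burst=3, C=5
  Job 3: burst=6, C=11
  Job 4: burst=12, C=23
Average completion = 41/4 = 10.25

10.25


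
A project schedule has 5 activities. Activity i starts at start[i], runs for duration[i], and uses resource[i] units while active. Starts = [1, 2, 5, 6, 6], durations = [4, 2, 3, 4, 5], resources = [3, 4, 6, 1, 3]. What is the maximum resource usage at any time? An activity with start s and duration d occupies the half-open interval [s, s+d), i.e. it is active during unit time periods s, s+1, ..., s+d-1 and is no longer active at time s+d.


Each activity i is active on [start_i, start_i + duration_i).
Compute total resource usage per time slot:
  t=0: active resources = [], total = 0
  t=1: active resources = [3], total = 3
  t=2: active resources = [3, 4], total = 7
  t=3: active resources = [3, 4], total = 7
  t=4: active resources = [3], total = 3
  t=5: active resources = [6], total = 6
  t=6: active resources = [6, 1, 3], total = 10
  t=7: active resources = [6, 1, 3], total = 10
  t=8: active resources = [1, 3], total = 4
  t=9: active resources = [1, 3], total = 4
  t=10: active resources = [3], total = 3
Peak resource demand = 10

10


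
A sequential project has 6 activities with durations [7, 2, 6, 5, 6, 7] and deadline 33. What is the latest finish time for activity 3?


LF(activity 3) = deadline - sum of successor durations
Successors: activities 4 through 6 with durations [5, 6, 7]
Sum of successor durations = 18
LF = 33 - 18 = 15

15


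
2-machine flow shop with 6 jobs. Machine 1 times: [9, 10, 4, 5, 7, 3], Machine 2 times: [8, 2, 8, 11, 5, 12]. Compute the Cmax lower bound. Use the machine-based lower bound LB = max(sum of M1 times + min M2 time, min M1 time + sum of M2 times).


LB1 = sum(M1 times) + min(M2 times) = 38 + 2 = 40
LB2 = min(M1 times) + sum(M2 times) = 3 + 46 = 49
Lower bound = max(LB1, LB2) = max(40, 49) = 49

49


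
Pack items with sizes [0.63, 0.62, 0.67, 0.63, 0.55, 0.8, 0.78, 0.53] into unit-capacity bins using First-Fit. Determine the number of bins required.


Place items sequentially using First-Fit:
  Item 0.63 -> new Bin 1
  Item 0.62 -> new Bin 2
  Item 0.67 -> new Bin 3
  Item 0.63 -> new Bin 4
  Item 0.55 -> new Bin 5
  Item 0.8 -> new Bin 6
  Item 0.78 -> new Bin 7
  Item 0.53 -> new Bin 8
Total bins used = 8

8


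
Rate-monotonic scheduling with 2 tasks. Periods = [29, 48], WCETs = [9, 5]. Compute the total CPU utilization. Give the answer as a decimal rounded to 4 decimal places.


Compute individual utilizations (exact fractions):
  Task 1: C/T = 9/29 (approx. 0.3103)
  Task 2: C/T = 5/48 (approx. 0.1042)
Total utilization U = 9/29 + 5/48 = 577/1392
Rounded to 4 decimal places: U = 0.4145
RM (Liu & Layland) bound for 2 tasks = 0.828427; compare with U = 577/1392 (approx. 0.414511)
U <= bound, so schedulable by RM sufficient condition.

0.4145


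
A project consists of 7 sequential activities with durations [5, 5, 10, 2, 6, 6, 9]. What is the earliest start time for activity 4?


Activity 4 starts after activities 1 through 3 complete.
Predecessor durations: [5, 5, 10]
ES = 5 + 5 + 10 = 20

20


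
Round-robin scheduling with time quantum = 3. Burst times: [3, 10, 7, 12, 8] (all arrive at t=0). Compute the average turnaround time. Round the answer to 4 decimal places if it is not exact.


Time quantum = 3
Execution trace:
  J1 runs 3 units, time = 3
  J2 runs 3 units, time = 6
  J3 runs 3 units, time = 9
  J4 runs 3 units, time = 12
  J5 runs 3 units, time = 15
  J2 runs 3 units, time = 18
  J3 runs 3 units, time = 21
  J4 runs 3 units, time = 24
  J5 runs 3 units, time = 27
  J2 runs 3 units, time = 30
  J3 runs 1 units, time = 31
  J4 runs 3 units, time = 34
  J5 runs 2 units, time = 36
  J2 runs 1 units, time = 37
  J4 runs 3 units, time = 40
Finish times: [3, 37, 31, 40, 36]
Average turnaround = 147/5 = 29.4

29.4


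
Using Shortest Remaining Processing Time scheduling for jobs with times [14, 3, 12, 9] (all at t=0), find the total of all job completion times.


Since all jobs arrive at t=0, SRPT equals SPT ordering.
SPT order: [3, 9, 12, 14]
Completion times:
  Job 1: p=3, C=3
  Job 2: p=9, C=12
  Job 3: p=12, C=24
  Job 4: p=14, C=38
Total completion time = 3 + 12 + 24 + 38 = 77

77


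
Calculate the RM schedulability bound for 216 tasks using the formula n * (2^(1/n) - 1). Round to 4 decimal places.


Compute 2^(1/216) = 1.0032141691
Subtract 1: 1.0032141691 - 1 = 0.0032141691
Multiply by n: 216 * 0.0032141691 = 0.6942605256
Round to 4 dp: 0.6943

0.6943


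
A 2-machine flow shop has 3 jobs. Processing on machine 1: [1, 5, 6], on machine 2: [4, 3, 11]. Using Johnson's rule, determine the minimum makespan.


Apply Johnson's rule:
  Group 1 (a <= b): [(1, 1, 4), (3, 6, 11)]
  Group 2 (a > b): [(2, 5, 3)]
Optimal job order: [1, 3, 2]
Schedule:
  Job 1: M1 done at 1, M2 done at 5
  Job 3: M1 done at 7, M2 done at 18
  Job 2: M1 done at 12, M2 done at 21
Makespan = 21

21


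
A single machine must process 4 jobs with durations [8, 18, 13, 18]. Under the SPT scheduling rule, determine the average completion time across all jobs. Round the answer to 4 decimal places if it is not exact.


Sort jobs by processing time (SPT order): [8, 13, 18, 18]
Compute completion times sequentially:
  Job 1: processing = 8, completes at 8
  Job 2: processing = 13, completes at 21
  Job 3: processing = 18, completes at 39
  Job 4: processing = 18, completes at 57
Sum of completion times = 125
Average completion time = 125/4 = 31.25

31.25


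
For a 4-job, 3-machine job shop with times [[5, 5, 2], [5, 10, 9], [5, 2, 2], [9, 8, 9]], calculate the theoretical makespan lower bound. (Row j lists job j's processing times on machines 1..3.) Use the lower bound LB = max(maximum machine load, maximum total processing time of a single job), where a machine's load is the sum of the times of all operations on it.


Machine loads:
  Machine 1: 5 + 5 + 5 + 9 = 24
  Machine 2: 5 + 10 + 2 + 8 = 25
  Machine 3: 2 + 9 + 2 + 9 = 22
Max machine load = 25
Job totals:
  Job 1: 12
  Job 2: 24
  Job 3: 9
  Job 4: 26
Max job total = 26
Lower bound = max(25, 26) = 26

26


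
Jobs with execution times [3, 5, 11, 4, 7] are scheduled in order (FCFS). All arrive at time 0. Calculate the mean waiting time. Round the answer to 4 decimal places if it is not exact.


FCFS order (as given): [3, 5, 11, 4, 7]
Waiting times:
  Job 1: wait = 0
  Job 2: wait = 3
  Job 3: wait = 8
  Job 4: wait = 19
  Job 5: wait = 23
Sum of waiting times = 53
Average waiting time = 53/5 = 10.6

10.6


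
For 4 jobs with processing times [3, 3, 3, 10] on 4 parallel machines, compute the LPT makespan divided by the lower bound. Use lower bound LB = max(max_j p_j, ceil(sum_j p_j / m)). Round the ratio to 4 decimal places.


LPT order: [10, 3, 3, 3]
Machine loads after assignment: [10, 3, 3, 3]
LPT makespan = 10
Lower bound = max(max_job, ceil(total/4)) = max(10, 5) = 10
Ratio = 10 / 10 = 1.0

1.0


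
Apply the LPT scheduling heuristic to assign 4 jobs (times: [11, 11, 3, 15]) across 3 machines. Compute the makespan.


Sort jobs in decreasing order (LPT): [15, 11, 11, 3]
Assign each job to the least loaded machine:
  Machine 1: jobs [15], load = 15
  Machine 2: jobs [11, 3], load = 14
  Machine 3: jobs [11], load = 11
Makespan = max load = 15

15


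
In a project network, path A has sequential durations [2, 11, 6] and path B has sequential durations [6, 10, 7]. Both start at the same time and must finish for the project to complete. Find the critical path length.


Path A total = 2 + 11 + 6 = 19
Path B total = 6 + 10 + 7 = 23
Critical path = longest path = max(19, 23) = 23

23


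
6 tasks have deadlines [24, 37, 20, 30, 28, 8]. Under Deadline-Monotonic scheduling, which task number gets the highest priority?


Sort tasks by relative deadline (ascending):
  Task 6: deadline = 8
  Task 3: deadline = 20
  Task 1: deadline = 24
  Task 5: deadline = 28
  Task 4: deadline = 30
  Task 2: deadline = 37
Priority order (highest first): [6, 3, 1, 5, 4, 2]
Highest priority task = 6

6


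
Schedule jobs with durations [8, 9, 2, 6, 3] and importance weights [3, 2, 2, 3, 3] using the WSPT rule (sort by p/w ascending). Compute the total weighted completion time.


Compute p/w ratios and sort ascending (WSPT): [(2, 2), (3, 3), (6, 3), (8, 3), (9, 2)]
Compute weighted completion times:
  Job (p=2,w=2): C=2, w*C=2*2=4
  Job (p=3,w=3): C=5, w*C=3*5=15
  Job (p=6,w=3): C=11, w*C=3*11=33
  Job (p=8,w=3): C=19, w*C=3*19=57
  Job (p=9,w=2): C=28, w*C=2*28=56
Total weighted completion time = 165

165


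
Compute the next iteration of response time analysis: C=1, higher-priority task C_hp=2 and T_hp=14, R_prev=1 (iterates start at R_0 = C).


R_next = C + ceil(R_prev / T_hp) * C_hp
ceil(1 / 14) = ceil(0.0714) = 1
Interference = 1 * 2 = 2
R_next = 1 + 2 = 3

3


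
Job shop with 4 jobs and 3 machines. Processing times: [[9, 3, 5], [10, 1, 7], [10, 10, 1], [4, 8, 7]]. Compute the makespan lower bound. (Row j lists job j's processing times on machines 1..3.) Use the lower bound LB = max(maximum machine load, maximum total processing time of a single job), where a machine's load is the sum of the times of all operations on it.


Machine loads:
  Machine 1: 9 + 10 + 10 + 4 = 33
  Machine 2: 3 + 1 + 10 + 8 = 22
  Machine 3: 5 + 7 + 1 + 7 = 20
Max machine load = 33
Job totals:
  Job 1: 17
  Job 2: 18
  Job 3: 21
  Job 4: 19
Max job total = 21
Lower bound = max(33, 21) = 33

33


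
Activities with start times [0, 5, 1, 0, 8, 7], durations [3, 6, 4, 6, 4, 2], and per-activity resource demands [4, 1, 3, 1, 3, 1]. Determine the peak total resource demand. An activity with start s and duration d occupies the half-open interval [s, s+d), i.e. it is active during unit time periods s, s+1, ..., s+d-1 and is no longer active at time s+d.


Each activity i is active on [start_i, start_i + duration_i).
Compute total resource usage per time slot:
  t=0: active resources = [4, 1], total = 5
  t=1: active resources = [4, 3, 1], total = 8
  t=2: active resources = [4, 3, 1], total = 8
  t=3: active resources = [3, 1], total = 4
  t=4: active resources = [3, 1], total = 4
  t=5: active resources = [1, 1], total = 2
  t=6: active resources = [1], total = 1
  t=7: active resources = [1, 1], total = 2
  t=8: active resources = [1, 3, 1], total = 5
  t=9: active resources = [1, 3], total = 4
  t=10: active resources = [1, 3], total = 4
  t=11: active resources = [3], total = 3
Peak resource demand = 8

8


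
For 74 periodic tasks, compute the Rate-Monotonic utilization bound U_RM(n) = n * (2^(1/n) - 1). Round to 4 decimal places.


Compute 2^(1/74) = 1.0094108601
Subtract 1: 1.0094108601 - 1 = 0.0094108601
Multiply by n: 74 * 0.0094108601 = 0.6964036474
Round to 4 dp: 0.6964

0.6964


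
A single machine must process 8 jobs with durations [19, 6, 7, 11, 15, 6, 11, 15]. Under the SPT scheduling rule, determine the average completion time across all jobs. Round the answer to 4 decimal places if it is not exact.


Sort jobs by processing time (SPT order): [6, 6, 7, 11, 11, 15, 15, 19]
Compute completion times sequentially:
  Job 1: processing = 6, completes at 6
  Job 2: processing = 6, completes at 12
  Job 3: processing = 7, completes at 19
  Job 4: processing = 11, completes at 30
  Job 5: processing = 11, completes at 41
  Job 6: processing = 15, completes at 56
  Job 7: processing = 15, completes at 71
  Job 8: processing = 19, completes at 90
Sum of completion times = 325
Average completion time = 325/8 = 40.625

40.625


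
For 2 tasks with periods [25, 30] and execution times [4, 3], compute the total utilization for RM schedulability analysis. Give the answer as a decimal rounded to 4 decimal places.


Compute individual utilizations (exact fractions):
  Task 1: C/T = 4/25 (approx. 0.16)
  Task 2: C/T = 3/30 = 1/10 (approx. 0.1)
Total utilization U = 4/25 + 1/10 = 13/50
Rounded to 4 decimal places: U = 0.2600
RM (Liu & Layland) bound for 2 tasks = 0.828427; compare with U = 13/50 (approx. 0.260000)
U <= bound, so schedulable by RM sufficient condition.

0.2600


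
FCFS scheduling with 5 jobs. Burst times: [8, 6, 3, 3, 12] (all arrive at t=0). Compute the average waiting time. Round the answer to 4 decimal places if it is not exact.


FCFS order (as given): [8, 6, 3, 3, 12]
Waiting times:
  Job 1: wait = 0
  Job 2: wait = 8
  Job 3: wait = 14
  Job 4: wait = 17
  Job 5: wait = 20
Sum of waiting times = 59
Average waiting time = 59/5 = 11.8

11.8


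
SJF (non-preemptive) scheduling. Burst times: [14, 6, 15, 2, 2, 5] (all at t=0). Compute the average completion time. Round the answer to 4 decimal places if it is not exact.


SJF order (ascending): [2, 2, 5, 6, 14, 15]
Completion times:
  Job 1: burst=2, C=2
  Job 2: burst=2, C=4
  Job 3: burst=5, C=9
  Job 4: burst=6, C=15
  Job 5: burst=14, C=29
  Job 6: burst=15, C=44
Average completion = 103/6 = 17.1667

17.1667


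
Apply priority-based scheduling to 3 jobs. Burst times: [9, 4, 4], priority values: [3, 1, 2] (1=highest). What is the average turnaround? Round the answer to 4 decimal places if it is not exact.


Sort by priority (ascending = highest first):
Order: [(1, 4), (2, 4), (3, 9)]
Completion times:
  Priority 1, burst=4, C=4
  Priority 2, burst=4, C=8
  Priority 3, burst=9, C=17
Average turnaround = 29/3 = 9.6667

9.6667


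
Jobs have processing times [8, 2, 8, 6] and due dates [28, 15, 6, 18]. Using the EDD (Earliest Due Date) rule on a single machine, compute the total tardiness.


Sort by due date (EDD order): [(8, 6), (2, 15), (6, 18), (8, 28)]
Compute completion times and tardiness:
  Job 1: p=8, d=6, C=8, tardiness=max(0,8-6)=2
  Job 2: p=2, d=15, C=10, tardiness=max(0,10-15)=0
  Job 3: p=6, d=18, C=16, tardiness=max(0,16-18)=0
  Job 4: p=8, d=28, C=24, tardiness=max(0,24-28)=0
Total tardiness = 2

2


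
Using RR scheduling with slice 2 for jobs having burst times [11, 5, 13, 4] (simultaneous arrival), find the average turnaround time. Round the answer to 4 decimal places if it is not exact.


Time quantum = 2
Execution trace:
  J1 runs 2 units, time = 2
  J2 runs 2 units, time = 4
  J3 runs 2 units, time = 6
  J4 runs 2 units, time = 8
  J1 runs 2 units, time = 10
  J2 runs 2 units, time = 12
  J3 runs 2 units, time = 14
  J4 runs 2 units, time = 16
  J1 runs 2 units, time = 18
  J2 runs 1 units, time = 19
  J3 runs 2 units, time = 21
  J1 runs 2 units, time = 23
  J3 runs 2 units, time = 25
  J1 runs 2 units, time = 27
  J3 runs 2 units, time = 29
  J1 runs 1 units, time = 30
  J3 runs 2 units, time = 32
  J3 runs 1 units, time = 33
Finish times: [30, 19, 33, 16]
Average turnaround = 98/4 = 24.5

24.5


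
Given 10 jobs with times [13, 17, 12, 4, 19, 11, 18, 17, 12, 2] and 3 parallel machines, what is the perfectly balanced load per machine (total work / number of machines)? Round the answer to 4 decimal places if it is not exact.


Total processing time = 13 + 17 + 12 + 4 + 19 + 11 + 18 + 17 + 12 + 2 = 125
Number of machines = 3
Ideal balanced load = 125 / 3 = 41.6667

41.6667


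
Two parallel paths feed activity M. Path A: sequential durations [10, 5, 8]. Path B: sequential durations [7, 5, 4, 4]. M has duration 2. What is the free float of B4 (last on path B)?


ES(B4) = sum of predecessors on chain B = 16
EF(B4) = ES + duration = 16 + 4 = 20
Successor of B4 is M. ES(M) = max(sum(A), sum(B)) = max(23, 20) = 23
Free float = ES(successor) - EF(current) = 23 - 20 = 3

3


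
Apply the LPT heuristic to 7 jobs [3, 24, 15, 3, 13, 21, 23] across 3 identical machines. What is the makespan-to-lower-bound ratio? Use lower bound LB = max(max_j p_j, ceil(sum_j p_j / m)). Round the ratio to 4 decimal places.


LPT order: [24, 23, 21, 15, 13, 3, 3]
Machine loads after assignment: [30, 36, 36]
LPT makespan = 36
Lower bound = max(max_job, ceil(total/3)) = max(24, 34) = 34
Ratio = 36 / 34 = 1.0588

1.0588


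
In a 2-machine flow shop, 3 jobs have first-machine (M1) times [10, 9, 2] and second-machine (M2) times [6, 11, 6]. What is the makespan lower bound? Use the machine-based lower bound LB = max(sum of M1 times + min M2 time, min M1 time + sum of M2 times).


LB1 = sum(M1 times) + min(M2 times) = 21 + 6 = 27
LB2 = min(M1 times) + sum(M2 times) = 2 + 23 = 25
Lower bound = max(LB1, LB2) = max(27, 25) = 27

27


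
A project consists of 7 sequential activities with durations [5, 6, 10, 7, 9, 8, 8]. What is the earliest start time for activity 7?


Activity 7 starts after activities 1 through 6 complete.
Predecessor durations: [5, 6, 10, 7, 9, 8]
ES = 5 + 6 + 10 + 7 + 9 + 8 = 45

45


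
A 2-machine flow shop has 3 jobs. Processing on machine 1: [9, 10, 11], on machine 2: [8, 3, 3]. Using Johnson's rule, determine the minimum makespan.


Apply Johnson's rule:
  Group 1 (a <= b): []
  Group 2 (a > b): [(1, 9, 8), (2, 10, 3), (3, 11, 3)]
Optimal job order: [1, 2, 3]
Schedule:
  Job 1: M1 done at 9, M2 done at 17
  Job 2: M1 done at 19, M2 done at 22
  Job 3: M1 done at 30, M2 done at 33
Makespan = 33

33


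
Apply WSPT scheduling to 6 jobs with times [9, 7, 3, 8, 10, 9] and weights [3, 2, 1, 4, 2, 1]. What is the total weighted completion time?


Compute p/w ratios and sort ascending (WSPT): [(8, 4), (9, 3), (3, 1), (7, 2), (10, 2), (9, 1)]
Compute weighted completion times:
  Job (p=8,w=4): C=8, w*C=4*8=32
  Job (p=9,w=3): C=17, w*C=3*17=51
  Job (p=3,w=1): C=20, w*C=1*20=20
  Job (p=7,w=2): C=27, w*C=2*27=54
  Job (p=10,w=2): C=37, w*C=2*37=74
  Job (p=9,w=1): C=46, w*C=1*46=46
Total weighted completion time = 277

277


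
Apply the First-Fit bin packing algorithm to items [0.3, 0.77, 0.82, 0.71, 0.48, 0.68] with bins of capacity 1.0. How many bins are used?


Place items sequentially using First-Fit:
  Item 0.3 -> new Bin 1
  Item 0.77 -> new Bin 2
  Item 0.82 -> new Bin 3
  Item 0.71 -> new Bin 4
  Item 0.48 -> Bin 1 (now 0.78)
  Item 0.68 -> new Bin 5
Total bins used = 5

5


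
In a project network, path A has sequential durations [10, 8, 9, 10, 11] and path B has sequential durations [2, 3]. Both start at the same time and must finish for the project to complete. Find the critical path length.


Path A total = 10 + 8 + 9 + 10 + 11 = 48
Path B total = 2 + 3 = 5
Critical path = longest path = max(48, 5) = 48

48


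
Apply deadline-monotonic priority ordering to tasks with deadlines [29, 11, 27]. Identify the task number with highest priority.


Sort tasks by relative deadline (ascending):
  Task 2: deadline = 11
  Task 3: deadline = 27
  Task 1: deadline = 29
Priority order (highest first): [2, 3, 1]
Highest priority task = 2

2


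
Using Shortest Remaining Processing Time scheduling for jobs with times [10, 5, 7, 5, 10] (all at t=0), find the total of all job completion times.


Since all jobs arrive at t=0, SRPT equals SPT ordering.
SPT order: [5, 5, 7, 10, 10]
Completion times:
  Job 1: p=5, C=5
  Job 2: p=5, C=10
  Job 3: p=7, C=17
  Job 4: p=10, C=27
  Job 5: p=10, C=37
Total completion time = 5 + 10 + 17 + 27 + 37 = 96

96


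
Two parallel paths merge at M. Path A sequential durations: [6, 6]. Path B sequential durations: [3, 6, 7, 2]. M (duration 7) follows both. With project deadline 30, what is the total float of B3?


Forward pass: ES(B3) = sum of predecessors on chain B = 9
EF = ES + duration = 9 + 7 = 16
Backward pass: LF(M) = deadline = 30; LS(M) = 30 - 7 = 23
LF(B3) = LS(M) - sum(successors on chain B) = 23 - 2 = 21
LS = LF - duration = 21 - 7 = 14
Total float = LS - ES = 14 - 9 = 5

5


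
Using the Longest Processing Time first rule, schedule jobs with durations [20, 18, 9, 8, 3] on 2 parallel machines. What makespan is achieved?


Sort jobs in decreasing order (LPT): [20, 18, 9, 8, 3]
Assign each job to the least loaded machine:
  Machine 1: jobs [20, 8], load = 28
  Machine 2: jobs [18, 9, 3], load = 30
Makespan = max load = 30

30


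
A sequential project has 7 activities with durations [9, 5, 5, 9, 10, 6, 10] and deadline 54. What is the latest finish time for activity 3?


LF(activity 3) = deadline - sum of successor durations
Successors: activities 4 through 7 with durations [9, 10, 6, 10]
Sum of successor durations = 35
LF = 54 - 35 = 19

19


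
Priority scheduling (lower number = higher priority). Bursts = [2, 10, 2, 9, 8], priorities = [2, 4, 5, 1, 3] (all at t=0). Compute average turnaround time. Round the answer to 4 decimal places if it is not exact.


Sort by priority (ascending = highest first):
Order: [(1, 9), (2, 2), (3, 8), (4, 10), (5, 2)]
Completion times:
  Priority 1, burst=9, C=9
  Priority 2, burst=2, C=11
  Priority 3, burst=8, C=19
  Priority 4, burst=10, C=29
  Priority 5, burst=2, C=31
Average turnaround = 99/5 = 19.8

19.8


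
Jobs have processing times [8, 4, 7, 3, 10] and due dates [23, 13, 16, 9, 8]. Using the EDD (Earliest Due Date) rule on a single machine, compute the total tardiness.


Sort by due date (EDD order): [(10, 8), (3, 9), (4, 13), (7, 16), (8, 23)]
Compute completion times and tardiness:
  Job 1: p=10, d=8, C=10, tardiness=max(0,10-8)=2
  Job 2: p=3, d=9, C=13, tardiness=max(0,13-9)=4
  Job 3: p=4, d=13, C=17, tardiness=max(0,17-13)=4
  Job 4: p=7, d=16, C=24, tardiness=max(0,24-16)=8
  Job 5: p=8, d=23, C=32, tardiness=max(0,32-23)=9
Total tardiness = 27

27


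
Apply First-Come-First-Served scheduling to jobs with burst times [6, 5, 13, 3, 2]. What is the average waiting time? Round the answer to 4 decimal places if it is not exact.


FCFS order (as given): [6, 5, 13, 3, 2]
Waiting times:
  Job 1: wait = 0
  Job 2: wait = 6
  Job 3: wait = 11
  Job 4: wait = 24
  Job 5: wait = 27
Sum of waiting times = 68
Average waiting time = 68/5 = 13.6

13.6


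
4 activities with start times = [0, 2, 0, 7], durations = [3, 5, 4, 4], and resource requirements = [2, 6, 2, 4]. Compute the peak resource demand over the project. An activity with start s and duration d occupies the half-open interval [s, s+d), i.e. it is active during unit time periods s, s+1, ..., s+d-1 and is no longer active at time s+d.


Each activity i is active on [start_i, start_i + duration_i).
Compute total resource usage per time slot:
  t=0: active resources = [2, 2], total = 4
  t=1: active resources = [2, 2], total = 4
  t=2: active resources = [2, 6, 2], total = 10
  t=3: active resources = [6, 2], total = 8
  t=4: active resources = [6], total = 6
  t=5: active resources = [6], total = 6
  t=6: active resources = [6], total = 6
  t=7: active resources = [4], total = 4
  t=8: active resources = [4], total = 4
  t=9: active resources = [4], total = 4
  t=10: active resources = [4], total = 4
Peak resource demand = 10

10


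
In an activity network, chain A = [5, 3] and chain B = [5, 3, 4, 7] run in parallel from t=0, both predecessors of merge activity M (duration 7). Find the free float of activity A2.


ES(A2) = sum of predecessors on chain A = 5
EF(A2) = ES + duration = 5 + 3 = 8
Successor of A2 is M. ES(M) = max(sum(A), sum(B)) = max(8, 19) = 19
Free float = ES(successor) - EF(current) = 19 - 8 = 11

11


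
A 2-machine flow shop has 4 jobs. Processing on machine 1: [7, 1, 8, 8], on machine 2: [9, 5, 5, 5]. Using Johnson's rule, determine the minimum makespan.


Apply Johnson's rule:
  Group 1 (a <= b): [(2, 1, 5), (1, 7, 9)]
  Group 2 (a > b): [(3, 8, 5), (4, 8, 5)]
Optimal job order: [2, 1, 3, 4]
Schedule:
  Job 2: M1 done at 1, M2 done at 6
  Job 1: M1 done at 8, M2 done at 17
  Job 3: M1 done at 16, M2 done at 22
  Job 4: M1 done at 24, M2 done at 29
Makespan = 29

29


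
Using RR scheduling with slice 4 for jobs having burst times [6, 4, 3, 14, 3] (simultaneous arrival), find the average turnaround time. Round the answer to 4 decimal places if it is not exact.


Time quantum = 4
Execution trace:
  J1 runs 4 units, time = 4
  J2 runs 4 units, time = 8
  J3 runs 3 units, time = 11
  J4 runs 4 units, time = 15
  J5 runs 3 units, time = 18
  J1 runs 2 units, time = 20
  J4 runs 4 units, time = 24
  J4 runs 4 units, time = 28
  J4 runs 2 units, time = 30
Finish times: [20, 8, 11, 30, 18]
Average turnaround = 87/5 = 17.4

17.4


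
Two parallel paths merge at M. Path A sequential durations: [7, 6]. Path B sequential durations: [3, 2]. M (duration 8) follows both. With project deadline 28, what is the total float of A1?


Forward pass: ES(A1) = sum of predecessors on chain A = 0
EF = ES + duration = 0 + 7 = 7
Backward pass: LF(M) = deadline = 28; LS(M) = 28 - 8 = 20
LF(A1) = LS(M) - sum(successors on chain A) = 20 - 6 = 14
LS = LF - duration = 14 - 7 = 7
Total float = LS - ES = 7 - 0 = 7

7


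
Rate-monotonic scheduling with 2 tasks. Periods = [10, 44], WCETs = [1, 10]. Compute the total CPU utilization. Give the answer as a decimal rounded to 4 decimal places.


Compute individual utilizations (exact fractions):
  Task 1: C/T = 1/10 (approx. 0.1)
  Task 2: C/T = 10/44 = 5/22 (approx. 0.2273)
Total utilization U = 1/10 + 5/22 = 18/55
Rounded to 4 decimal places: U = 0.3273
RM (Liu & Layland) bound for 2 tasks = 0.828427; compare with U = 18/55 (approx. 0.327273)
U <= bound, so schedulable by RM sufficient condition.

0.3273


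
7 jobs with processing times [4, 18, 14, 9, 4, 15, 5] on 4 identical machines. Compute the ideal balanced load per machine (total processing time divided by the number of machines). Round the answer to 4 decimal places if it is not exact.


Total processing time = 4 + 18 + 14 + 9 + 4 + 15 + 5 = 69
Number of machines = 4
Ideal balanced load = 69 / 4 = 17.25

17.25


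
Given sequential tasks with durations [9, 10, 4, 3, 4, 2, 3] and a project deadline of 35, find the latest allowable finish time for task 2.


LF(activity 2) = deadline - sum of successor durations
Successors: activities 3 through 7 with durations [4, 3, 4, 2, 3]
Sum of successor durations = 16
LF = 35 - 16 = 19

19


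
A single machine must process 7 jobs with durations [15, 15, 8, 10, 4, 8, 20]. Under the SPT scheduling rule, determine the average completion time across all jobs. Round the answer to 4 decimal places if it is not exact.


Sort jobs by processing time (SPT order): [4, 8, 8, 10, 15, 15, 20]
Compute completion times sequentially:
  Job 1: processing = 4, completes at 4
  Job 2: processing = 8, completes at 12
  Job 3: processing = 8, completes at 20
  Job 4: processing = 10, completes at 30
  Job 5: processing = 15, completes at 45
  Job 6: processing = 15, completes at 60
  Job 7: processing = 20, completes at 80
Sum of completion times = 251
Average completion time = 251/7 = 35.8571

35.8571


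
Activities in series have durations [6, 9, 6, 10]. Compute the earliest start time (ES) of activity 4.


Activity 4 starts after activities 1 through 3 complete.
Predecessor durations: [6, 9, 6]
ES = 6 + 9 + 6 = 21

21


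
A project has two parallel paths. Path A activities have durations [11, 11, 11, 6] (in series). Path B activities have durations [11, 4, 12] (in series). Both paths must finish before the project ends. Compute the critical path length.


Path A total = 11 + 11 + 11 + 6 = 39
Path B total = 11 + 4 + 12 = 27
Critical path = longest path = max(39, 27) = 39

39


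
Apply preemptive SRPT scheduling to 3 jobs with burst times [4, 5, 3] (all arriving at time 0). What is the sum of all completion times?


Since all jobs arrive at t=0, SRPT equals SPT ordering.
SPT order: [3, 4, 5]
Completion times:
  Job 1: p=3, C=3
  Job 2: p=4, C=7
  Job 3: p=5, C=12
Total completion time = 3 + 7 + 12 = 22

22


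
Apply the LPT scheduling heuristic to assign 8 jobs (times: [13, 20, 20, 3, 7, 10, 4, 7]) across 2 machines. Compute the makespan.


Sort jobs in decreasing order (LPT): [20, 20, 13, 10, 7, 7, 4, 3]
Assign each job to the least loaded machine:
  Machine 1: jobs [20, 13, 7, 3], load = 43
  Machine 2: jobs [20, 10, 7, 4], load = 41
Makespan = max load = 43

43


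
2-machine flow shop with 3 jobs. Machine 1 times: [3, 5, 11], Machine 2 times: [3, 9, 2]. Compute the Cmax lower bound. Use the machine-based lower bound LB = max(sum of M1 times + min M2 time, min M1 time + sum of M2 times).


LB1 = sum(M1 times) + min(M2 times) = 19 + 2 = 21
LB2 = min(M1 times) + sum(M2 times) = 3 + 14 = 17
Lower bound = max(LB1, LB2) = max(21, 17) = 21

21


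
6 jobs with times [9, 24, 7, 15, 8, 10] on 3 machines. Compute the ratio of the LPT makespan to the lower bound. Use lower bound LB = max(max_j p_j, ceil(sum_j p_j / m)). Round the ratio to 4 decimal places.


LPT order: [24, 15, 10, 9, 8, 7]
Machine loads after assignment: [24, 23, 26]
LPT makespan = 26
Lower bound = max(max_job, ceil(total/3)) = max(24, 25) = 25
Ratio = 26 / 25 = 1.04

1.04


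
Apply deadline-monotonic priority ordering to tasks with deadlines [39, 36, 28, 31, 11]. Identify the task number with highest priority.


Sort tasks by relative deadline (ascending):
  Task 5: deadline = 11
  Task 3: deadline = 28
  Task 4: deadline = 31
  Task 2: deadline = 36
  Task 1: deadline = 39
Priority order (highest first): [5, 3, 4, 2, 1]
Highest priority task = 5

5


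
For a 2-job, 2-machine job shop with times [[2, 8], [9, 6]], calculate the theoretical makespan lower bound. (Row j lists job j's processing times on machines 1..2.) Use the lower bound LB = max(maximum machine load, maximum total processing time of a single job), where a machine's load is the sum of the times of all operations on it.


Machine loads:
  Machine 1: 2 + 9 = 11
  Machine 2: 8 + 6 = 14
Max machine load = 14
Job totals:
  Job 1: 10
  Job 2: 15
Max job total = 15
Lower bound = max(14, 15) = 15

15


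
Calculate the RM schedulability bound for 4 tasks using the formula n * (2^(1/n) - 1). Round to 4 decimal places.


Compute 2^(1/4) = 1.1892071150
Subtract 1: 1.1892071150 - 1 = 0.1892071150
Multiply by n: 4 * 0.1892071150 = 0.7568284600
Round to 4 dp: 0.7568

0.7568


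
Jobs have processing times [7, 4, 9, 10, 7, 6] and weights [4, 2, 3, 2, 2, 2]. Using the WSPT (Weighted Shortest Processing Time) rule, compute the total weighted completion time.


Compute p/w ratios and sort ascending (WSPT): [(7, 4), (4, 2), (9, 3), (6, 2), (7, 2), (10, 2)]
Compute weighted completion times:
  Job (p=7,w=4): C=7, w*C=4*7=28
  Job (p=4,w=2): C=11, w*C=2*11=22
  Job (p=9,w=3): C=20, w*C=3*20=60
  Job (p=6,w=2): C=26, w*C=2*26=52
  Job (p=7,w=2): C=33, w*C=2*33=66
  Job (p=10,w=2): C=43, w*C=2*43=86
Total weighted completion time = 314

314
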